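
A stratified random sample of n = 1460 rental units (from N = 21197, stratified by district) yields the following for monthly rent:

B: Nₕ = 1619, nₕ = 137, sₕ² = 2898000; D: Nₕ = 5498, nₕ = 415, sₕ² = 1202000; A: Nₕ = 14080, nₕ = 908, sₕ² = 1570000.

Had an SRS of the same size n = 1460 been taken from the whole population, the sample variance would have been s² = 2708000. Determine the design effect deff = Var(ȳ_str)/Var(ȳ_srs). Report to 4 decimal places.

Var(ȳ_str) = Σ Wₕ²(1−fₕ)sₕ²/nₕ with Wₕ = Nₕ/21197:
  B: (1619/21197)²·(1−137/1619)·2898000/137 = 112.95984
  D: (5498/21197)²·(1−415/5498)·1202000/415 = 180.14923
  A: (14080/21197)²·(1−908/14080)·1570000/908 = 713.70605
  → Var(ȳ_str) = 1006.8151.
Var(ȳ_srs) = (1 − 1460/21197)·2708000/1460 = 1727.0406.
deff = 1006.8151 / 1727.0406 = 0.5830.

0.5830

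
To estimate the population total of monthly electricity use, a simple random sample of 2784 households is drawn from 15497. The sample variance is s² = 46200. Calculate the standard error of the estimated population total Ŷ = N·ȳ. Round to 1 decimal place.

57178.7

Var(Ŷ) = N²·Var(ȳ) = N²·(1 − n/N)·s²/n.
f = 2784/15497 = 0.17964767; Var(ȳ) = 0.82035233·46200/2784 = 13.613605.
Var(Ŷ) = 15497² · 13.613605 = 3.2694027 × 10^9.
SE(Ŷ) = √(3.2694027 × 10^9) = 57178.7.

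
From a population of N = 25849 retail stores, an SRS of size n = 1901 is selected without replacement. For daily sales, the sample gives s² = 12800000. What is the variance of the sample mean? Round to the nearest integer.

6238

Under SRS without replacement, Var(ȳ) = (1 − f)·s²/n with f = n/N = 1901/25849 = 0.07354250.
Var(ȳ) = (1 − 0.07354250)·12800000/1901 = 0.92645750·6733.2983 = 6238.1147.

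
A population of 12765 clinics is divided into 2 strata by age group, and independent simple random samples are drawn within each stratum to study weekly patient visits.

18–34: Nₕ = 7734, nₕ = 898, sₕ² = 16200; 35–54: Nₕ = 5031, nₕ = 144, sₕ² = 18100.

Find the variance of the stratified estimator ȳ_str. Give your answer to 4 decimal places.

24.8191

Var(ȳ_str) = Σₕ Wₕ²(1 − fₕ)sₕ²/nₕ with Wₕ = Nₕ/N, N = 12765.
18–34: Wₕ = 0.60587544; term = 0.60587544²·(1 − 0.11611068)·16200/898 = 5.8533334.
35–54: Wₕ = 0.39412456; term = 0.39412456²·(1 − 0.02862254)·18100/144 = 18.965797.
Sum = 24.81913.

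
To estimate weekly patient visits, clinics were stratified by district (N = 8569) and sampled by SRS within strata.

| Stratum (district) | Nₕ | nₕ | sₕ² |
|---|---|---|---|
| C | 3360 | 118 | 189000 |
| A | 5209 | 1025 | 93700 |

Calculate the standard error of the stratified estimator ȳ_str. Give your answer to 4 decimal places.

16.2711

Var(ȳ_str) = Σₕ Wₕ²(1 − fₕ)sₕ²/nₕ with Wₕ = Nₕ/N, N = 8569.
C: Wₕ = 0.39211110; term = 0.39211110²·(1 − 0.03511905)·189000/118 = 237.61388.
A: Wₕ = 0.60788890; term = 0.60788890²·(1 − 0.19677481)·93700/1025 = 27.133229.
Sum = 264.74711.
SE = √(264.74711) = 16.2711.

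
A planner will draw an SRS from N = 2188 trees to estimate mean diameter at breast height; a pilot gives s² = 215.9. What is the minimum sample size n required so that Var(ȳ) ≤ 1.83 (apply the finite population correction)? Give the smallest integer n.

112

Without fpc, n₀ = s²/D = 215.9/1.83 = 117.9781.
With fpc, (1 − n/N)·s²/n ≤ D requires n ≥ n₀/(1 + n₀/N) = 117.9781/(1 + 117.9781/2188) = 111.9421.
Rounding up, n = 112.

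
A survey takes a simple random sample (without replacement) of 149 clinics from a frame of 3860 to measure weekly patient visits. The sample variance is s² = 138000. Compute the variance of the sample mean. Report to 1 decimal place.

Under SRS without replacement, Var(ȳ) = (1 − f)·s²/n with f = n/N = 149/3860 = 0.03860104.
Var(ȳ) = (1 − 0.03860104)·138000/149 = 0.96139896·926.1745 = 890.4232.

890.4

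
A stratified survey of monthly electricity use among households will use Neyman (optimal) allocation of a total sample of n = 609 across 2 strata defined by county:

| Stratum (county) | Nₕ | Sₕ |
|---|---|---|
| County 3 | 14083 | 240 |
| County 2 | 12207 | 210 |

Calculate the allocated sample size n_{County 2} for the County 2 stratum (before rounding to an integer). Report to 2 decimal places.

Neyman allocation: nₕ = n·NₕSₕ / Σⱼ NⱼSⱼ.
Σ NⱼSⱼ = 14083·240 + 12207·210 = 5.94339 × 10^6.
n_{County 2} = 609·12207·210 / (5.94339 × 10^6) = 262.67.

262.67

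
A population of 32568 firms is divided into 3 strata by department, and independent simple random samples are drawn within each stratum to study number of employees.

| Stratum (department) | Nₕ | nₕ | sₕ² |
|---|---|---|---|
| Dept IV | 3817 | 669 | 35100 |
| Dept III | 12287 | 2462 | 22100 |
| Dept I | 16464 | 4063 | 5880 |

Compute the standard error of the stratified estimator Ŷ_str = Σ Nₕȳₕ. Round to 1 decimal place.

44827.9

Var(Ŷ_str) = Σₕ Nₕ²(1 − fₕ)sₕ²/nₕ.
Dept IV: 3817²·(1 − 669/3817)·35100/669 = 6.3043147 × 10^8.
Dept III: 12287²·(1 − 2462/12287)·22100/2462 = 1.083634 × 10^9.
Dept I: 16464²·(1 − 4063/16464)·5880/4063 = 2.9547624 × 10^8.
Sum = 2.0095417 × 10^9.
SE = √(2.0095417 × 10^9) = 44827.9.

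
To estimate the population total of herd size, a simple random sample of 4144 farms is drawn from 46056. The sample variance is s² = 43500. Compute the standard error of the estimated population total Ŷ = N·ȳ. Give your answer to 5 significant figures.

Var(Ŷ) = N²·Var(ȳ) = N²·(1 − n/N)·s²/n.
f = 4144/46056 = 0.08997742; Var(ȳ) = 0.91002258·43500/4144 = 9.5526019.
Var(Ŷ) = 46056² · 9.5526019 = 2.0262551 × 10^10.
SE(Ŷ) = √(2.0262551 × 10^10) = 142350.

142350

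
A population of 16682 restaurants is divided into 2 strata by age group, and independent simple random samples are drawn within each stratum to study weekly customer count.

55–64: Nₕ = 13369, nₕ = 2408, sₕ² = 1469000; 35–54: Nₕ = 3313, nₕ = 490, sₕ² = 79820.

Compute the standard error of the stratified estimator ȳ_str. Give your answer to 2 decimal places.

18.08

Var(ȳ_str) = Σₕ Wₕ²(1 − fₕ)sₕ²/nₕ with Wₕ = Nₕ/N, N = 16682.
55–64: Wₕ = 0.80140271; term = 0.80140271²·(1 − 0.18011818)·1469000/2408 = 321.23154.
35–54: Wₕ = 0.19859729; term = 0.19859729²·(1 − 0.14790220)·79820/490 = 5.4745916.
Sum = 326.70613.
SE = √(326.70613) = 18.08.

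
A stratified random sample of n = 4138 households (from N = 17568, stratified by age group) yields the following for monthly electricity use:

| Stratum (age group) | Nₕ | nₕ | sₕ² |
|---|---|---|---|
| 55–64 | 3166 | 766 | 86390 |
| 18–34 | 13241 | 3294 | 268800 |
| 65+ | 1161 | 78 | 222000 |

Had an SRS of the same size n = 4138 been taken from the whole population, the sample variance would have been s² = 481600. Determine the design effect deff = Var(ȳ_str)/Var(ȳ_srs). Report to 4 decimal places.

0.5529

Var(ȳ_str) = Σ Wₕ²(1−fₕ)sₕ²/nₕ with Wₕ = Nₕ/17568:
  55–64: (3166/17568)²·(1−766/3166)·86390/766 = 2.7765929
  18–34: (13241/17568)²·(1−3294/13241)·268800/3294 = 34.823621
  65+: (1161/17568)²·(1−78/1161)·222000/78 = 11.595097
  → Var(ȳ_str) = 49.195311.
Var(ȳ_srs) = (1 − 4138/17568)·481600/4138 = 88.971248.
deff = 49.195311 / 88.971248 = 0.5529.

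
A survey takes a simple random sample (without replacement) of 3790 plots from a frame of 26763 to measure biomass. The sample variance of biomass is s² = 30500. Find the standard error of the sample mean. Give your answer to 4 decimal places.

2.6283

Under SRS without replacement, Var(ȳ) = (1 − f)·s²/n with f = n/N = 3790/26763 = 0.14161342.
Var(ȳ) = (1 − 0.14161342)·30500/3790 = 0.85838658·8.0474934 = 6.9078603.
SE(ȳ) = √(6.9078603) = 2.6283.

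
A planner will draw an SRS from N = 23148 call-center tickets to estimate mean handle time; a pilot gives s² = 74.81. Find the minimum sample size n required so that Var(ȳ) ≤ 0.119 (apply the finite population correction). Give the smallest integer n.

613

Without fpc, n₀ = s²/D = 74.81/0.119 = 628.6555.
With fpc, (1 − n/N)·s²/n ≤ D requires n ≥ n₀/(1 + n₀/N) = 628.6555/(1 + 628.6555/23148) = 612.0338.
Rounding up, n = 613.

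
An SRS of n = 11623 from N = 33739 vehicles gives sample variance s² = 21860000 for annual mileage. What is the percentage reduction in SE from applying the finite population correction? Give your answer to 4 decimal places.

f = n/N = 11623/33739 = 0.34449747.
SE_no-fpc = √(s²/n) = 43.367657; SE_fpc = √((1−f)s²/n) = 35.111804.
Ratio = √(1−f) = 0.80963111. Reduction = 100·(1 − 0.80963111) = 19.0369%.

19.0369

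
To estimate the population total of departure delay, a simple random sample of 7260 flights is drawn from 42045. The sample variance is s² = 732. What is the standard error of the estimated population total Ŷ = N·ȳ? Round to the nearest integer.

Var(Ŷ) = N²·Var(ȳ) = N²·(1 − n/N)·s²/n.
f = 7260/42045 = 0.17267214; Var(ȳ) = 0.82732786·732/7260 = 0.083416528.
Var(Ŷ) = 42045² · 0.083416528 = 1.4746224 × 10^8.
SE(Ŷ) = √(1.4746224 × 10^8) = 12143.

12143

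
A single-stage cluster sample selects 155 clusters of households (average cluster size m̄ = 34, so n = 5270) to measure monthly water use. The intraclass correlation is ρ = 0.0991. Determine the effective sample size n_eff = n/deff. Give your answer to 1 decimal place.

deff = 1 + (34 − 1)·0.0991 = 1 + 3.2703 = 4.2703.
n_eff = 5270 / 4.2703 = 1234.1.

1234.1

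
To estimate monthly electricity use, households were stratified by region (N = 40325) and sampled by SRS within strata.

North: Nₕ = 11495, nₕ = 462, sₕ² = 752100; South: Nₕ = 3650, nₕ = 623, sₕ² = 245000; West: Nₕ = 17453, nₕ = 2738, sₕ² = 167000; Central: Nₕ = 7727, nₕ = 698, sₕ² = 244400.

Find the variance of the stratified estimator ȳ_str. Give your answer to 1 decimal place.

151.0

Var(ȳ_str) = Σₕ Wₕ²(1 − fₕ)sₕ²/nₕ with Wₕ = Nₕ/N, N = 40325.
North: Wₕ = 0.28505890; term = 0.28505890²·(1 − 0.04019139)·752100/462 = 126.96601.
South: Wₕ = 0.09051457; term = 0.09051457²·(1 − 0.17068493)·245000/623 = 2.6719884.
West: Wₕ = 0.43280843; term = 0.43280843²·(1 − 0.15687847)·167000/2738 = 9.6330681.
Central: Wₕ = 0.19161810; term = 0.19161810²·(1 − 0.09033260)·244400/698 = 11.695034.
Sum = 150.9661.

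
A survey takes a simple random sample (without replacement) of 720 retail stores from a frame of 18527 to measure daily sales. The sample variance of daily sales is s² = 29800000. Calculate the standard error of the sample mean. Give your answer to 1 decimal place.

199.5

Under SRS without replacement, Var(ȳ) = (1 − f)·s²/n with f = n/N = 720/18527 = 0.03886220.
Var(ȳ) = (1 − 0.03886220)·29800000/720 = 0.96113780·41388.889 = 39780.426.
SE(ȳ) = √(39780.426) = 199.5.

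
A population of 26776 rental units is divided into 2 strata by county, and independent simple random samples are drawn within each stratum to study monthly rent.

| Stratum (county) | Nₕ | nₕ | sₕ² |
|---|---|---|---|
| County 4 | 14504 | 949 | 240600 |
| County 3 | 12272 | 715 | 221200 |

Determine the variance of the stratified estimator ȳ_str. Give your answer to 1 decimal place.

Var(ȳ_str) = Σₕ Wₕ²(1 − fₕ)sₕ²/nₕ with Wₕ = Nₕ/N, N = 26776.
County 4: Wₕ = 0.54167912; term = 0.54167912²·(1 − 0.06543023)·240600/949 = 69.522491.
County 3: Wₕ = 0.45832088; term = 0.45832088²·(1 − 0.05826271)·221200/715 = 61.199538.
Sum = 130.72203.

130.7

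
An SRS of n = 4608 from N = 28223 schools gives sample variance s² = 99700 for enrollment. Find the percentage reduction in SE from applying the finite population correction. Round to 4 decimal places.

f = n/N = 4608/28223 = 0.16327109.
SE_no-fpc = √(s²/n) = 4.651482; SE_fpc = √((1−f)s²/n) = 4.2548449.
Ratio = √(1−f) = 0.91472887. Reduction = 100·(1 − 0.91472887) = 8.5271%.

8.5271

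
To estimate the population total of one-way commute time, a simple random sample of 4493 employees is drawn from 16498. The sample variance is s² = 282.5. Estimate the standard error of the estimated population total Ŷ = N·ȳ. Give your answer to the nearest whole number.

Var(Ŷ) = N²·Var(ȳ) = N²·(1 − n/N)·s²/n.
f = 4493/16498 = 0.27233604; Var(ȳ) = 0.72766396·282.5/4493 = 0.045752297.
Var(Ŷ) = 16498² · 0.045752297 = 1.2453043 × 10^7.
SE(Ŷ) = √(1.2453043 × 10^7) = 3529.

3529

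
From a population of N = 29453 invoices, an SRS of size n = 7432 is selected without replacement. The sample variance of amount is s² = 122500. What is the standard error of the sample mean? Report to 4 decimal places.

3.5105

Under SRS without replacement, Var(ȳ) = (1 − f)·s²/n with f = n/N = 7432/29453 = 0.25233423.
Var(ȳ) = (1 − 0.25233423)·122500/7432 = 0.74766577·16.482777 = 12.323608.
SE(ȳ) = √(12.323608) = 3.5105.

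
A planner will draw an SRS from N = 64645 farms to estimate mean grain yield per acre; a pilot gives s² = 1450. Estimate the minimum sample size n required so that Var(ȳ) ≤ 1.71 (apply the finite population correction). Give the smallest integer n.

837

Without fpc, n₀ = s²/D = 1450/1.71 = 847.9532.
With fpc, (1 − n/N)·s²/n ≤ D requires n ≥ n₀/(1 + n₀/N) = 847.9532/(1 + 847.9532/64645) = 836.9745.
Rounding up, n = 837.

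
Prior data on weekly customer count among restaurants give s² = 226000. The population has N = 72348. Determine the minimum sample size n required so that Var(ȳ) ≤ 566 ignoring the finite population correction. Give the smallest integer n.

400

Without fpc, n₀ = s²/D = 226000/566 = 399.2933.
Rounding up, n = 400.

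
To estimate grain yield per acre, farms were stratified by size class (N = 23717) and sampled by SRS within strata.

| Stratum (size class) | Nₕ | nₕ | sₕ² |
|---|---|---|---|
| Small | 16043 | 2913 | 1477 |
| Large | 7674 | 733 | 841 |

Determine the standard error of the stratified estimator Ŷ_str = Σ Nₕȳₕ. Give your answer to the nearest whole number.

12958

Var(Ŷ_str) = Σₕ Nₕ²(1 − fₕ)sₕ²/nₕ.
Small: 16043²·(1 − 2913/16043)·1477/2913 = 1.0680469 × 10^8.
Large: 7674²·(1 − 733/7674)·841/733 = 6.1113318 × 10^7.
Sum = 1.6791801 × 10^8.
SE = √(1.6791801 × 10^8) = 12958.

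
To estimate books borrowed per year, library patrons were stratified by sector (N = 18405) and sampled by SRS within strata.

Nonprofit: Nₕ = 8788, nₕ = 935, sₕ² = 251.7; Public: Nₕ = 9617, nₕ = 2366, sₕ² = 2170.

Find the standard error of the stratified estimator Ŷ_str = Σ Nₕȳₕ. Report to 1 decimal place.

Var(Ŷ_str) = Σₕ Nₕ²(1 − fₕ)sₕ²/nₕ.
Nonprofit: 8788²·(1 − 935/8788)·251.7/935 = 1.8577927 × 10^7.
Public: 9617²·(1 − 2366/9617)·2170/2366 = 6.395618 × 10^7.
Sum = 8.2534107 × 10^7.
SE = √(8.2534107 × 10^7) = 9084.8.

9084.8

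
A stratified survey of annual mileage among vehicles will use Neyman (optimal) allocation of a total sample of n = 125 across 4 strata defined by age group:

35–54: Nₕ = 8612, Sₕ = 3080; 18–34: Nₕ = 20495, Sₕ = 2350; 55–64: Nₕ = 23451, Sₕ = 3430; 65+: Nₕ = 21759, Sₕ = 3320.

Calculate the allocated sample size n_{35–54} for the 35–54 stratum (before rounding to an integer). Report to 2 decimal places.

14.58

Neyman allocation: nₕ = n·NₕSₕ / Σⱼ NⱼSⱼ.
Σ NⱼSⱼ = 8612·3080 + 20495·2350 + 23451·3430 + 21759·3320 = 2.2736502 × 10^8.
n_{35–54} = 125·8612·3080 / (2.2736502 × 10^8) = 14.58.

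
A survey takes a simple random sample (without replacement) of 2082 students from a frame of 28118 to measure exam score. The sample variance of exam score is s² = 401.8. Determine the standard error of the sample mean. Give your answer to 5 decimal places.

0.42273

Under SRS without replacement, Var(ȳ) = (1 − f)·s²/n with f = n/N = 2082/28118 = 0.07404510.
Var(ȳ) = (1 − 0.07404510)·401.8/2082 = 0.92595490·0.19298751 = 0.17869773.
SE(ȳ) = √(0.17869773) = 0.42273.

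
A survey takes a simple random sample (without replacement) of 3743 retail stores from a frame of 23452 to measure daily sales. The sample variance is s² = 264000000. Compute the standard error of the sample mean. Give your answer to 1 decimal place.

243.5

Under SRS without replacement, Var(ȳ) = (1 − f)·s²/n with f = n/N = 3743/23452 = 0.15960259.
Var(ȳ) = (1 − 0.15960259)·264000000/3743 = 0.84039741·70531.659 = 59274.623.
SE(ȳ) = √(59274.623) = 243.5.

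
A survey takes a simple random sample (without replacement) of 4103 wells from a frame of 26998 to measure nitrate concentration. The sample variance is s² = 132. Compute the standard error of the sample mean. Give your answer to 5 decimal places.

0.16517

Under SRS without replacement, Var(ȳ) = (1 − f)·s²/n with f = n/N = 4103/26998 = 0.15197422.
Var(ȳ) = (1 − 0.15197422)·132/4103 = 0.84802578·0.032171582 = 0.027282331.
SE(ȳ) = √(0.027282331) = 0.16517.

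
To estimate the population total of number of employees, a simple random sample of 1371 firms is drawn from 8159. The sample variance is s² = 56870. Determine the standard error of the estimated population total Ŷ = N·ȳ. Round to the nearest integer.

Var(Ŷ) = N²·Var(ȳ) = N²·(1 − n/N)·s²/n.
f = 1371/8159 = 0.16803530; Var(ȳ) = 0.83196470·56870/1371 = 34.510454.
Var(Ŷ) = 8159² · 34.510454 = 2.2973361 × 10^9.
SE(Ŷ) = √(2.2973361 × 10^9) = 47931.

47931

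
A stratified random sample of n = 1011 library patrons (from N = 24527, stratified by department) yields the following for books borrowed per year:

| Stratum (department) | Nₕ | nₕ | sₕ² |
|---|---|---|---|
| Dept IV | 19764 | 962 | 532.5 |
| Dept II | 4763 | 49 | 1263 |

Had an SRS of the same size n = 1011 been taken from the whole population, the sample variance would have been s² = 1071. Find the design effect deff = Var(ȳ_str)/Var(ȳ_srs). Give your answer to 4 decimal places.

1.2838

Var(ȳ_str) = Σ Wₕ²(1−fₕ)sₕ²/nₕ with Wₕ = Nₕ/24527:
  Dept IV: (19764/24527)²·(1−962/19764)·532.5/962 = 0.34192793
  Dept II: (4763/24527)²·(1−49/4763)·1263/49 = 0.9620299
  → Var(ȳ_str) = 1.3039578.
Var(ȳ_srs) = (1 − 1011/24527)·1071/1011 = 1.015681.
deff = 1.3039578 / 1.015681 = 1.2838.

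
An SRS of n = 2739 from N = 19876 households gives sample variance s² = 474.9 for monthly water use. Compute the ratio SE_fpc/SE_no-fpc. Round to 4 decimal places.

0.9285

f = n/N = 2739/19876 = 0.13780439.
SE_no-fpc = √(s²/n) = 0.41639458; SE_fpc = √((1−f)s²/n) = 0.38664106.
Ratio = √(1−f) = 0.92854489.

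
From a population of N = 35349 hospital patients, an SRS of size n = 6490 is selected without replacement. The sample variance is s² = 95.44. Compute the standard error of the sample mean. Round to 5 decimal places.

0.10957

Under SRS without replacement, Var(ȳ) = (1 − f)·s²/n with f = n/N = 6490/35349 = 0.18359784.
Var(ȳ) = (1 − 0.18359784)·95.44/6490 = 0.81640216·0.014705701 = 0.012005766.
SE(ȳ) = √(0.012005766) = 0.10957.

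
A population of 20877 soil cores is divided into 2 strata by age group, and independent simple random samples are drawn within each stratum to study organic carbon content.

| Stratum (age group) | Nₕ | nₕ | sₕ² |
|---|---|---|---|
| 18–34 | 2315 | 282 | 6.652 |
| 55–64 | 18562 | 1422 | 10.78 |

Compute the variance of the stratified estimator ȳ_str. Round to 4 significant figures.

0.005788

Var(ȳ_str) = Σₕ Wₕ²(1 − fₕ)sₕ²/nₕ with Wₕ = Nₕ/N, N = 20877.
18–34: Wₕ = 0.11088758; term = 0.11088758²·(1 − 0.12181425)·6.652/282 = 2.5471547 × 10^-4.
55–64: Wₕ = 0.88911242; term = 0.88911242²·(1 − 0.07660812)·10.78/1422 = 0.0055337377.
Sum = 0.0057884532.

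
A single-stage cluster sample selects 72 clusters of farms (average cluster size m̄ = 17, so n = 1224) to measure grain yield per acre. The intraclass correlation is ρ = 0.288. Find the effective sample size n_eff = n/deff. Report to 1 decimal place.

218.3

deff = 1 + (17 − 1)·0.288 = 1 + 4.608 = 5.608.
n_eff = 1224 / 5.608 = 218.3.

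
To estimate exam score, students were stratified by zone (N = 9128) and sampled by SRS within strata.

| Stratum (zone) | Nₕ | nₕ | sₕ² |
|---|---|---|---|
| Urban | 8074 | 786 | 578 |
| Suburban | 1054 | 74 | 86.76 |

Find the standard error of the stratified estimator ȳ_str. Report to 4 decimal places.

0.7307

Var(ȳ_str) = Σₕ Wₕ²(1 − fₕ)sₕ²/nₕ with Wₕ = Nₕ/N, N = 9128.
Urban: Wₕ = 0.88453111; term = 0.88453111²·(1 − 0.09734952)·578/786 = 0.51933924.
Suburban: Wₕ = 0.11546889; term = 0.11546889²·(1 − 0.07020873)·86.76/74 = 0.014534605.
Sum = 0.53387385.
SE = √(0.53387385) = 0.7307.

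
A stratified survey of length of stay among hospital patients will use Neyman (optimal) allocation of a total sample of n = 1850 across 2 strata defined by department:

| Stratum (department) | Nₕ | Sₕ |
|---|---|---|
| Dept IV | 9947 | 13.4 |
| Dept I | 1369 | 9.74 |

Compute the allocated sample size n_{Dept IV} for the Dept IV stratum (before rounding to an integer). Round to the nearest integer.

1682

Neyman allocation: nₕ = n·NₕSₕ / Σⱼ NⱼSⱼ.
Σ NⱼSⱼ = 9947·13.4 + 1369·9.74 = 146623.86.
n_{Dept IV} = 1850·9947·13.4 / 146623.86 = 1682.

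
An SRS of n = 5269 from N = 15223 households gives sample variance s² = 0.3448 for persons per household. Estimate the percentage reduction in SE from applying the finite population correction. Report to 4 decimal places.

f = n/N = 5269/15223 = 0.34612100.
SE_no-fpc = √(s²/n) = 0.00808946; SE_fpc = √((1−f)s²/n) = 0.0065413626.
Ratio = √(1−f) = 0.80862785. Reduction = 100·(1 − 0.80862785) = 19.1372%.

19.1372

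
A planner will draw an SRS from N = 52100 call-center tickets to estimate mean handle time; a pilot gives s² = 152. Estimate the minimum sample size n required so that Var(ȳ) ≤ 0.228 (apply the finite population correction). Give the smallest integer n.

Without fpc, n₀ = s²/D = 152/0.228 = 666.6667.
With fpc, (1 − n/N)·s²/n ≤ D requires n ≥ n₀/(1 + n₀/N) = 666.6667/(1 + 666.6667/52100) = 658.2439.
Rounding up, n = 659.

659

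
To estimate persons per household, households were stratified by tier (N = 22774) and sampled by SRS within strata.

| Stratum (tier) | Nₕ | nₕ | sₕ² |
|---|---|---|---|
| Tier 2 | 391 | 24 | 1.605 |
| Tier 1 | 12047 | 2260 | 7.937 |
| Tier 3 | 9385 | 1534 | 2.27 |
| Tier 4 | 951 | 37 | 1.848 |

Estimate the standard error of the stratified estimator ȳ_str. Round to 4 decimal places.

Var(ȳ_str) = Σₕ Wₕ²(1 − fₕ)sₕ²/nₕ with Wₕ = Nₕ/N, N = 22774.
Tier 2: Wₕ = 0.01716870; term = 0.01716870²·(1 − 0.06138107)·1.605/24 = 1.8502397 × 10^-5.
Tier 1: Wₕ = 0.52898042; term = 0.52898042²·(1 − 0.18759857)·7.937/2260 = 7.9835823 × 10^-4.
Tier 3: Wₕ = 0.41209274; term = 0.41209274²·(1 − 0.16345232)·2.27/1534 = 2.1022343 × 10^-4.
Tier 4: Wₕ = 0.04175815; term = 0.04175815²·(1 − 0.03890641)·1.848/37 = 8.3704407 × 10^-5.
Sum = 0.0011107885.
SE = √(0.0011107885) = 0.0333.

0.0333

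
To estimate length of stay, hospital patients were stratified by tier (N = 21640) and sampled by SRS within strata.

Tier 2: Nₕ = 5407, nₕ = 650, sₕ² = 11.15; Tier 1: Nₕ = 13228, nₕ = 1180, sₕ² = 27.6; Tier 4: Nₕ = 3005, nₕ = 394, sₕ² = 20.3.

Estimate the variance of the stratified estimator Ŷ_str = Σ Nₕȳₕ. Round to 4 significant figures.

4.573 × 10^6

Var(Ŷ_str) = Σₕ Nₕ²(1 − fₕ)sₕ²/nₕ.
Tier 2: 5407²·(1 − 650/5407)·11.15/650 = 441215.78.
Tier 1: 13228²·(1 − 1180/13228)·27.6/1180 = 3.7276594 × 10^6.
Tier 4: 3005²·(1 − 394/3005)·20.3/394 = 404251.06.
Sum = 4.5731262 × 10^6.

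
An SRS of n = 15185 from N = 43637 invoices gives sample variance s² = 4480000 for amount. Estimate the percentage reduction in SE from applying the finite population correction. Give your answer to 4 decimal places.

19.2525

f = n/N = 15185/43637 = 0.34798451.
SE_no-fpc = √(s²/n) = 17.176379; SE_fpc = √((1−f)s²/n) = 13.869492.
Ratio = √(1−f) = 0.80747476. Reduction = 100·(1 − 0.80747476) = 19.2525%.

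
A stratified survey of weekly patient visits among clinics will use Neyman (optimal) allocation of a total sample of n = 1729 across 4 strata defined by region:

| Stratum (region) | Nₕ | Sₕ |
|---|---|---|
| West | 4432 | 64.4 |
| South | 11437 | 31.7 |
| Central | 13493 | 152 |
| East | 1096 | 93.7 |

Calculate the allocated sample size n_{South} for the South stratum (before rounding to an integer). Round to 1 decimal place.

223.7

Neyman allocation: nₕ = n·NₕSₕ / Σⱼ NⱼSⱼ.
Σ NⱼSⱼ = 4432·64.4 + 11437·31.7 + 13493·152 + 1096·93.7 = 2.8016049 × 10^6.
n_{South} = 1729·11437·31.7 / (2.8016049 × 10^6) = 223.7.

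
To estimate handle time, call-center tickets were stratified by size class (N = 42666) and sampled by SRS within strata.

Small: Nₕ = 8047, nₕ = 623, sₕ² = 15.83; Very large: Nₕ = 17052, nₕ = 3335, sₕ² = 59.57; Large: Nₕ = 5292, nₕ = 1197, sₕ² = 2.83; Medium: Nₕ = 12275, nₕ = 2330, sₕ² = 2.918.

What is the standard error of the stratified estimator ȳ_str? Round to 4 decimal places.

Var(ȳ_str) = Σₕ Wₕ²(1 − fₕ)sₕ²/nₕ with Wₕ = Nₕ/N, N = 42666.
Small: Wₕ = 0.18860451; term = 0.18860451²·(1 − 0.07742016)·15.83/623 = 8.3387504 × 10^-4.
Very large: Wₕ = 0.39966249; term = 0.39966249²·(1 − 0.19557823)·59.57/3335 = 0.002295104.
Large: Wₕ = 0.12403319; term = 0.12403319²·(1 − 0.22619048)·2.83/1197 = 2.8145059 × 10^-5.
Medium: Wₕ = 0.28769981; term = 0.28769981²·(1 − 0.18981670)·2.918/2330 = 8.398308 × 10^-5.
Sum = 0.0032411072.
SE = √(0.0032411072) = 0.0569.

0.0569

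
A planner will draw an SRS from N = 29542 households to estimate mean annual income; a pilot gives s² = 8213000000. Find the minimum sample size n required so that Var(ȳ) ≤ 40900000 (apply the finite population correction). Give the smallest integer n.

200

Without fpc, n₀ = s²/D = 8213000000/40900000 = 200.8068.
With fpc, (1 − n/N)·s²/n ≤ D requires n ≥ n₀/(1 + n₀/N) = 200.8068/(1 + 200.8068/29542) = 199.4511.
Rounding up, n = 200.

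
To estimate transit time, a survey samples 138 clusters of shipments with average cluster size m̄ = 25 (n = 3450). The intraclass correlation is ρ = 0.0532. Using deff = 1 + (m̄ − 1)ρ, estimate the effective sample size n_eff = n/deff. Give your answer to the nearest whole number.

1515

deff = 1 + (25 − 1)·0.0532 = 1 + 1.2768 = 2.2768.
n_eff = 3450 / 2.2768 = 1515.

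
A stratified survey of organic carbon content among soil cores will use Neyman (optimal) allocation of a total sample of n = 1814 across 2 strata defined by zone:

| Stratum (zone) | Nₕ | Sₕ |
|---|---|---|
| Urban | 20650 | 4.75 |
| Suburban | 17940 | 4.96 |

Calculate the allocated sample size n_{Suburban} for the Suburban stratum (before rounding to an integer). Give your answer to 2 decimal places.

Neyman allocation: nₕ = n·NₕSₕ / Σⱼ NⱼSⱼ.
Σ NⱼSⱼ = 20650·4.75 + 17940·4.96 = 187069.9.
n_{Suburban} = 1814·17940·4.96 / 187069.9 = 862.85.

862.85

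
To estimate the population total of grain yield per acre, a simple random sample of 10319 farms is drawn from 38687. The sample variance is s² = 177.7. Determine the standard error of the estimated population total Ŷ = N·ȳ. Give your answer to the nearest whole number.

4347

Var(Ŷ) = N²·Var(ȳ) = N²·(1 − n/N)·s²/n.
f = 10319/38687 = 0.26673043; Var(ȳ) = 0.73326957·177.7/10319 = 0.012627387.
Var(Ŷ) = 38687² · 0.012627387 = 1.8899208 × 10^7.
SE(Ŷ) = √(1.8899208 × 10^7) = 4347.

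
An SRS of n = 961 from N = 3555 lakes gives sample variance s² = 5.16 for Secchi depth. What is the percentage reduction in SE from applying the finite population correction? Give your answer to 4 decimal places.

14.5789

f = n/N = 961/3555 = 0.27032349.
SE_no-fpc = √(s²/n) = 0.073276237; SE_fpc = √((1−f)s²/n) = 0.062593371.
Ratio = √(1−f) = 0.85421105. Reduction = 100·(1 − 0.85421105) = 14.5789%.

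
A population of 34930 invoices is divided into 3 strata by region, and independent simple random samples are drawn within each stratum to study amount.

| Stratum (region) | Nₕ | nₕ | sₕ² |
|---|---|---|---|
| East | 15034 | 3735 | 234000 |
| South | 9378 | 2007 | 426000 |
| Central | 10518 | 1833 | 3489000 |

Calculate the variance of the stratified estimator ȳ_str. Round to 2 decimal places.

163.26

Var(ȳ_str) = Σₕ Wₕ²(1 − fₕ)sₕ²/nₕ with Wₕ = Nₕ/N, N = 34930.
East: Wₕ = 0.43040366; term = 0.43040366²·(1 − 0.24843688)·234000/3735 = 8.7225333.
South: Wₕ = 0.26847982; term = 0.26847982²·(1 − 0.21401152)·426000/2007 = 12.02546.
Central: Wₕ = 0.30111652; term = 0.30111652²·(1 − 0.17427268)·3489000/1833 = 142.50967.
Sum = 163.25766.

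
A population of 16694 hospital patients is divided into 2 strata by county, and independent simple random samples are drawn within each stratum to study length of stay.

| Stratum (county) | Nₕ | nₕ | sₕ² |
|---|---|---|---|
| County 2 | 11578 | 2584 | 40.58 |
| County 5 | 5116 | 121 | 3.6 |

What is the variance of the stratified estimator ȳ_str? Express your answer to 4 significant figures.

Var(ȳ_str) = Σₕ Wₕ²(1 − fₕ)sₕ²/nₕ with Wₕ = Nₕ/N, N = 16694.
County 2: Wₕ = 0.69354259; term = 0.69354259²·(1 − 0.22318190)·40.58/2584 = 0.005867933.
County 5: Wₕ = 0.30645741; term = 0.30645741²·(1 − 0.02365129)·3.6/121 = 0.0027281129.
Sum = 0.0085960459.

0.008596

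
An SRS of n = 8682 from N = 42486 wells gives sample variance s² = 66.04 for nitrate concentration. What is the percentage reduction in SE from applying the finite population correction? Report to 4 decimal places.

f = n/N = 8682/42486 = 0.20434967.
SE_no-fpc = √(s²/n) = 0.087215493; SE_fpc = √((1−f)s²/n) = 0.077795552.
Ratio = √(1−f) = 0.89199234. Reduction = 100·(1 − 0.89199234) = 10.8008%.

10.8008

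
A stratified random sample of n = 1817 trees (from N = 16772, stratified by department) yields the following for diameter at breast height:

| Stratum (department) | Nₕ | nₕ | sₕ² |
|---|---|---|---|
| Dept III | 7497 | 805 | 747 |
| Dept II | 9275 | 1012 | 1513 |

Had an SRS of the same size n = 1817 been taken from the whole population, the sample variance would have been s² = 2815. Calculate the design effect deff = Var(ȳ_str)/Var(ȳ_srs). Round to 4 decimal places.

Var(ȳ_str) = Σ Wₕ²(1−fₕ)sₕ²/nₕ with Wₕ = Nₕ/16772:
  Dept III: (7497/16772)²·(1−805/7497)·747/805 = 0.16550017
  Dept II: (9275/16772)²·(1−1012/9275)·1513/1012 = 0.40732436
  → Var(ȳ_str) = 0.57282453.
Var(ȳ_srs) = (1 − 1817/16772)·2815/1817 = 1.3814178.
deff = 0.57282453 / 1.3814178 = 0.4147.

0.4147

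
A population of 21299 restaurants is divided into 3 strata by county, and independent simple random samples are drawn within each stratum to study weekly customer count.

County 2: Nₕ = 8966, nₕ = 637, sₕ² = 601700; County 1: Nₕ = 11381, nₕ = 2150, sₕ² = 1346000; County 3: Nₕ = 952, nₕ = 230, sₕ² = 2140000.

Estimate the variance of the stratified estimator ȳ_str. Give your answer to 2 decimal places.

Var(ȳ_str) = Σₕ Wₕ²(1 − fₕ)sₕ²/nₕ with Wₕ = Nₕ/N, N = 21299.
County 2: Wₕ = 0.42095873; term = 0.42095873²·(1 − 0.07104617)·601700/637 = 155.49404.
County 1: Wₕ = 0.53434434; term = 0.53434434²·(1 − 0.18891134)·1346000/2150 = 144.98309.
County 3: Wₕ = 0.04469693; term = 0.04469693²·(1 − 0.24159664)·2140000/230 = 14.097485.
Sum = 314.57462.

314.57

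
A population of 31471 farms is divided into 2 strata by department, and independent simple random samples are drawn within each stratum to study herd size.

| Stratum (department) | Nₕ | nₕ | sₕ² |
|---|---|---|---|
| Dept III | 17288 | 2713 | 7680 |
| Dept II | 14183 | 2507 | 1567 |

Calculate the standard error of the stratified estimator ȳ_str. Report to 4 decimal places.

Var(ȳ_str) = Σₕ Wₕ²(1 − fₕ)sₕ²/nₕ with Wₕ = Nₕ/N, N = 31471.
Dept III: Wₕ = 0.54933113; term = 0.54933113²·(1 − 0.15692966)·7680/2713 = 0.72018431.
Dept II: Wₕ = 0.45066887; term = 0.45066887²·(1 − 0.17676091)·1567/2507 = 0.1045095.
Sum = 0.82469381.
SE = √(0.82469381) = 0.9081.

0.9081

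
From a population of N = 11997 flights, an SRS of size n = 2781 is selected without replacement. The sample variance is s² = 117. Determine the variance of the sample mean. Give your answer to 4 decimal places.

Under SRS without replacement, Var(ȳ) = (1 − f)·s²/n with f = n/N = 2781/11997 = 0.23180795.
Var(ȳ) = (1 − 0.23180795)·117/2781 = 0.76819205·0.042071197 = 0.032318759.

0.0323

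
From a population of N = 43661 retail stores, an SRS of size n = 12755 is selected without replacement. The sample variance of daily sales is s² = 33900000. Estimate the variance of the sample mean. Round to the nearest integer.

Under SRS without replacement, Var(ȳ) = (1 − f)·s²/n with f = n/N = 12755/43661 = 0.29213715.
Var(ȳ) = (1 − 0.29213715)·33900000/12755 = 0.70786285·2657.7813 = 1881.3446.

1881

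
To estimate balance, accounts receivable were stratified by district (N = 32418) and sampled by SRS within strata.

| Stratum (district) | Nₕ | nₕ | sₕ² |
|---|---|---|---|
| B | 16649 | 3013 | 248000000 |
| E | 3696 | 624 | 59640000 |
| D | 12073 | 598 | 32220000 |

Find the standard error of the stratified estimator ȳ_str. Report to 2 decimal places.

Var(ȳ_str) = Σₕ Wₕ²(1 − fₕ)sₕ²/nₕ with Wₕ = Nₕ/N, N = 32418.
B: Wₕ = 0.51357271; term = 0.51357271²·(1 − 0.18097183)·248000000/3013 = 17780.962.
E: Wₕ = 0.11401073; term = 0.11401073²·(1 − 0.16883117)·59640000/624 = 1032.604.
D: Wₕ = 0.37241656; term = 0.37241656²·(1 − 0.04953201)·32220000/598 = 7102.6401.
Sum = 25916.206.
SE = √(25916.206) = 160.99.

160.99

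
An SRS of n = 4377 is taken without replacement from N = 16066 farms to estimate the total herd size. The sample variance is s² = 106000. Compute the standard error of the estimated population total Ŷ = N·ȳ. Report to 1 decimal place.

67438.4

Var(Ŷ) = N²·Var(ȳ) = N²·(1 − n/N)·s²/n.
f = 4377/16066 = 0.27243869; Var(ȳ) = 0.72756131·106000/4377 = 17.619716.
Var(Ŷ) = 16066² · 17.619716 = 4.5479369 × 10^9.
SE(Ŷ) = √(4.5479369 × 10^9) = 67438.4.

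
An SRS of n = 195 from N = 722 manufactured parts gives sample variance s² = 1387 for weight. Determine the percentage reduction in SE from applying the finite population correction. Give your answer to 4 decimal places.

f = n/N = 195/722 = 0.27008310.
SE_no-fpc = √(s²/n) = 2.6669872; SE_fpc = √((1−f)s²/n) = 2.2785451.
Ratio = √(1−f) = 0.85435174. Reduction = 100·(1 − 0.85435174) = 14.5648%.

14.5648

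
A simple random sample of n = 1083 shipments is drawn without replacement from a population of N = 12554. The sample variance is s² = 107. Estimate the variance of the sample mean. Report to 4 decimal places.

Under SRS without replacement, Var(ȳ) = (1 − f)·s²/n with f = n/N = 1083/12554 = 0.08626733.
Var(ȳ) = (1 − 0.08626733)·107/1083 = 0.91373267·0.098799631 = 0.090276451.

0.0903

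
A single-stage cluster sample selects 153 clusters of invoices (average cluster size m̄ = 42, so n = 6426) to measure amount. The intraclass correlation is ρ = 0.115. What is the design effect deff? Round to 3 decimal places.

5.715

deff = 1 + (42 − 1)·0.115 = 1 + 4.715 = 5.715.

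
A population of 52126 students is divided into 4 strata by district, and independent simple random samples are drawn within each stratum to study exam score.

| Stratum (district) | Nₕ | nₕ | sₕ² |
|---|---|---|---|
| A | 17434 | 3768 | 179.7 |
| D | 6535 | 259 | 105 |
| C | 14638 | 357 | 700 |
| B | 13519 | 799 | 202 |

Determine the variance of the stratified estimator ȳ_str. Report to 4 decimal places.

Var(ȳ_str) = Σₕ Wₕ²(1 − fₕ)sₕ²/nₕ with Wₕ = Nₕ/N, N = 52126.
A: Wₕ = 0.33445881; term = 0.33445881²·(1 − 0.21612940)·179.7/3768 = 0.0041818345.
D: Wₕ = 0.12536930; term = 0.12536930²·(1 − 0.03963275)·105/259 = 0.0061194059.
C: Wₕ = 0.28081955; term = 0.28081955²·(1 − 0.02438858)·700/357 = 0.15085558.
B: Wₕ = 0.25935234; term = 0.25935234²·(1 − 0.05910200)·202/799 = 0.016000276.
Sum = 0.1771571.

0.1772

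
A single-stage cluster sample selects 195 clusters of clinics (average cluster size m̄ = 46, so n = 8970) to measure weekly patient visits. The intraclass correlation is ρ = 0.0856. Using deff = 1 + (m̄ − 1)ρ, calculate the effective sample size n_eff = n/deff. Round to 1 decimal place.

1848.7

deff = 1 + (46 − 1)·0.0856 = 1 + 3.852 = 4.852.
n_eff = 8970 / 4.852 = 1848.7.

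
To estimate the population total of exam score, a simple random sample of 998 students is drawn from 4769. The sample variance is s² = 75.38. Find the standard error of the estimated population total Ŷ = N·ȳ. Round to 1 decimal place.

Var(Ŷ) = N²·Var(ȳ) = N²·(1 − n/N)·s²/n.
f = 998/4769 = 0.20926819; Var(ȳ) = 0.79073181·75.38/998 = 0.059724813.
Var(Ŷ) = 4769² · 0.059724813 = 1.358343 × 10^6.
SE(Ŷ) = √(1.358343 × 10^6) = 1165.5.

1165.5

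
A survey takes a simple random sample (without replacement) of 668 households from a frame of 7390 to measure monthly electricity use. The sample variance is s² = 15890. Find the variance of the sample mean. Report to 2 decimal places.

21.64

Under SRS without replacement, Var(ȳ) = (1 − f)·s²/n with f = n/N = 668/7390 = 0.09039242.
Var(ȳ) = (1 − 0.09039242)·15890/668 = 0.90960758·23.787425 = 21.637222.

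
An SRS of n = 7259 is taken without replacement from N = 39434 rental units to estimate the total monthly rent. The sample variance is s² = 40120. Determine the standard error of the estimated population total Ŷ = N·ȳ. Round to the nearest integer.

83741

Var(Ŷ) = N²·Var(ȳ) = N²·(1 − n/N)·s²/n.
f = 7259/39434 = 0.18407973; Var(ȳ) = 0.81592027·40120/7259 = 4.5095359.
Var(Ŷ) = 39434² · 4.5095359 = 7.0125103 × 10^9.
SE(Ŷ) = √(7.0125103 × 10^9) = 83741.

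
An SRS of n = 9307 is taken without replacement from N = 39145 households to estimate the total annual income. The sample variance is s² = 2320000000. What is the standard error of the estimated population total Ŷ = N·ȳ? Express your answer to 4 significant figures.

1.706 × 10^7

Var(Ŷ) = N²·Var(ȳ) = N²·(1 − n/N)·s²/n.
f = 9307/39145 = 0.23775706; Var(ȳ) = 0.76224294·2320000000/9307 = 190007.91.
Var(Ŷ) = 39145² · 190007.91 = 2.9115502 × 10^14.
SE(Ŷ) = √(2.9115502 × 10^14) = 1.706 × 10^7.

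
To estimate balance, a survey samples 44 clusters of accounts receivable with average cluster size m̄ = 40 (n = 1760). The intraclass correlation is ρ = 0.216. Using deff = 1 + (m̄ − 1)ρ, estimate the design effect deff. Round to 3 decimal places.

9.424

deff = 1 + (40 − 1)·0.216 = 1 + 8.424 = 9.424.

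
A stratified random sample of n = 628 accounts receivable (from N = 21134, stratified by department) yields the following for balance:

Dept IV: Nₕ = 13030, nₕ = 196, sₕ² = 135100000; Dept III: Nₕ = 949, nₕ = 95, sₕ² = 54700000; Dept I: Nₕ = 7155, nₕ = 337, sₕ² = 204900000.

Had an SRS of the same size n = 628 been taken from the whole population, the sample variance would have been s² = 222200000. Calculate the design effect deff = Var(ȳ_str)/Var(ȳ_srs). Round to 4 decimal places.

0.9482

Var(ȳ_str) = Σ Wₕ²(1−fₕ)sₕ²/nₕ with Wₕ = Nₕ/21134:
  Dept IV: (13030/21134)²·(1−196/13030)·135100000/196 = 258072.85
  Dept III: (949/21134)²·(1−95/949)·54700000/95 = 1044.7789
  Dept I: (7155/21134)²·(1−337/7155)·204900000/337 = 66407.218
  → Var(ȳ_str) = 325524.85.
Var(ȳ_srs) = (1 − 628/21134)·222200000/628 = 343307.79.
deff = 325524.85 / 343307.79 = 0.9482.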